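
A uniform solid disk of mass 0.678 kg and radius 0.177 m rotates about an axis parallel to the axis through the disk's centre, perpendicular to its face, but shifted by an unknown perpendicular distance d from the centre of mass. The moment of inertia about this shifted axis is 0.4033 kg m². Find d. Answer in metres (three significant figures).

0.761

About the centre-of-mass axis, I_cm = (1/2)MR² = (1/2)(0.678)(0.177)² = 0.010621 kg m².
Parallel axis theorem: I = I_cm + Md², so Md² = 0.4033 − 0.010621 = 0.39268 kg m².
d = √(0.39268 / 0.678) = 0.76103 m.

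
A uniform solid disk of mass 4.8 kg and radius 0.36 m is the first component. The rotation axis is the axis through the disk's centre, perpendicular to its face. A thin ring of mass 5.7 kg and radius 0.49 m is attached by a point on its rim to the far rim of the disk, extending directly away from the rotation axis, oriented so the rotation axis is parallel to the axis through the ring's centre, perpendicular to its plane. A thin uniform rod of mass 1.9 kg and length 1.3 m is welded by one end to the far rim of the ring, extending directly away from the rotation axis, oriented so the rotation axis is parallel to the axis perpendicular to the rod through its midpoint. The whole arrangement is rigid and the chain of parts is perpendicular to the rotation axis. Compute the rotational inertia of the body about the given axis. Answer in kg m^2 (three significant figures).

13.6

Solid disk: I_cm = (1/2)MR² = (1/2)(4.8)(0.36)² = 0.31104 kg m^2; axis through the centre, so I = 0.31104 kg m^2.
Thin ring: I_cm = MR² = (5.7)(0.49)² = 1.3686 kg m^2; centre at d = 0.36 + 0.49 = 0.85 m, so I = I_cm + Md² gives I = 1.3686 + (5.7)(0.85)² = 5.4868 kg m^2.
Thin rod: I_cm = (1/12)ML² = (1/12)(1.9)(1.3)² = 0.26758 kg m^2; centre at d = 0.36 + 0.49 + 0.49 + 0.65 = 1.99 m, so I = I_cm + Md² gives I = 0.26758 + (1.9)(1.99)² = 7.7918 kg m^2.
Total I = 0.31104 + 5.4868 + 7.7918 = 13.59 kg m^2.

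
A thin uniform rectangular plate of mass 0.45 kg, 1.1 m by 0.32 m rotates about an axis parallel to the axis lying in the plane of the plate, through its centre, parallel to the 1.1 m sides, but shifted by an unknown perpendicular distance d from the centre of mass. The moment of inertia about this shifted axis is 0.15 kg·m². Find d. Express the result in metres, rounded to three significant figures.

0.570

About the centre-of-mass axis, I_cm = (1/12)Mb² = (1/12)(0.45)(0.32)² = 0.00384 kg·m².
Parallel axis theorem: I = I_cm + Md², so Md² = 0.15 − 0.00384 = 0.14616 kg·m².
d = √(0.14616 / 0.45) = 0.56991 m.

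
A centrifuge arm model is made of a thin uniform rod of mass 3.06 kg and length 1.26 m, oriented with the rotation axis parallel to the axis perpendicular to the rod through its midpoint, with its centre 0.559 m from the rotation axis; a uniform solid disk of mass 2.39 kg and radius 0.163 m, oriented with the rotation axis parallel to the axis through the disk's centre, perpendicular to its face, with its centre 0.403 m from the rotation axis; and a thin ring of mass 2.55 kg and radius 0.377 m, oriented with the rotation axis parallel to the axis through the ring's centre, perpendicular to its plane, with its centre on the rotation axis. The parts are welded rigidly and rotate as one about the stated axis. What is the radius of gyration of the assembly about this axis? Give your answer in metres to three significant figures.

0.518

Thin rod: I_cm = (1/12)ML² = (1/12)(3.06)(1.26)² = 0.40484 kg m^2; centre at d = 0.559 m, so the parallel axis theorem gives I = 0.40484 + (3.06)(0.559)² = 1.361 kg m^2.
Solid disk: I_cm = (1/2)MR² = (1/2)(2.39)(0.163)² = 0.03175 kg m^2; centre at d = 0.403 m, so the parallel axis theorem gives I = 0.03175 + (2.39)(0.403)² = 0.41991 kg m^2.
Thin ring: I_cm = MR² = (2.55)(0.377)² = 0.36243 kg m^2; axis through the centre, so I = 0.36243 kg m^2.
Total I = 2.1434 kg m^2; total mass M = 8 kg.
k = √(I/M) = √(2.1434/8) = 0.51761 m.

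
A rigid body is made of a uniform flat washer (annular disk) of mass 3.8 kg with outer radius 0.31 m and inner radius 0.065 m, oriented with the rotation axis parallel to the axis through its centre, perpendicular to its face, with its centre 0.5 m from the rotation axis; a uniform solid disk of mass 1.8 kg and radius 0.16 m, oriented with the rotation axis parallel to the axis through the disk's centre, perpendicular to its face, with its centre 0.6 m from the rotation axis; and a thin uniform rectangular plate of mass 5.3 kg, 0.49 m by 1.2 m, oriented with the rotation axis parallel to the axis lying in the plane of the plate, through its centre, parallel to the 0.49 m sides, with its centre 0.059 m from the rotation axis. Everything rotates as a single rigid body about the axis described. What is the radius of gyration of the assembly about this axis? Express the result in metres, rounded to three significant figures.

Annular disk: I_cm = (1/2)M(R²+r²) = (1/2)(3.8)[(0.31)² + (0.065)²] = 0.19062 kg m^2; centre at d = 0.5 m, so I = I_cm + Md² gives I = 0.19062 + (3.8)(0.5)² = 1.1406 kg m^2.
Solid disk: I_cm = (1/2)MR² = (1/2)(1.8)(0.16)² = 0.02304 kg m^2; centre at d = 0.6 m, so I = I_cm + Md² gives I = 0.02304 + (1.8)(0.6)² = 0.67104 kg m^2.
Rectangular plate: I_cm = (1/12)Mb² = (1/12)(5.3)(1.2)² = 0.636 kg m^2; centre at d = 0.059 m, so I = I_cm + Md² gives I = 0.636 + (5.3)(0.059)² = 0.65445 kg m^2.
Total I = 2.4661 kg m^2; total mass M = 10.9 kg.
k = √(I/M) = √(2.4661/10.9) = 0.47566 m.

0.476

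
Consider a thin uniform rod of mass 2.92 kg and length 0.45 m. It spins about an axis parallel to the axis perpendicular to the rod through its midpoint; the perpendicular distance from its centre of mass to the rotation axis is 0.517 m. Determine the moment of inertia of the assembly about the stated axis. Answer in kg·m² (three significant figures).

I_cm = (1/12)ML² = (1/12)(2.92)(0.45)² = 0.049275 kg·m²; centre at d = 0.517 m, so I = I_cm + Md² gives I = 0.049275 + (2.92)(0.517)² = 0.82976 kg·m².

0.830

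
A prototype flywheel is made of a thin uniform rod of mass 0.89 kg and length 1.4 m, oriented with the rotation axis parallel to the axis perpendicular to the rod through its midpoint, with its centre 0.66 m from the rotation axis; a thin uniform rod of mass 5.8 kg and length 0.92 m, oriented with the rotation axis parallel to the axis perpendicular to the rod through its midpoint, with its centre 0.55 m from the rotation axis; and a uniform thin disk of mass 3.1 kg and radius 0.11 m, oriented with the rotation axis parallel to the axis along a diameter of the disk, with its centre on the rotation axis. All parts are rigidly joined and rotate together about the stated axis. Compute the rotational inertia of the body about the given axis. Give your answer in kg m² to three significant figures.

2.71

Thin rod: I_cm = (1/12)ML² = (1/12)(0.89)(1.4)² = 0.14537 kg m²; centre at d = 0.66 m, so the parallel axis theorem gives I = 0.14537 + (0.89)(0.66)² = 0.53305 kg m².
Thin rod: I_cm = (1/12)ML² = (1/12)(5.8)(0.92)² = 0.40909 kg m²; centre at d = 0.55 m, so the parallel axis theorem gives I = 0.40909 + (5.8)(0.55)² = 2.1636 kg m².
Thin disk: I_cm = (1/4)MR² = (1/4)(3.1)(0.11)² = 0.0093775 kg m²; axis through the centre, so I = 0.0093775 kg m².
Total I = 0.53305 + 2.1636 + 0.0093775 = 2.706 kg m².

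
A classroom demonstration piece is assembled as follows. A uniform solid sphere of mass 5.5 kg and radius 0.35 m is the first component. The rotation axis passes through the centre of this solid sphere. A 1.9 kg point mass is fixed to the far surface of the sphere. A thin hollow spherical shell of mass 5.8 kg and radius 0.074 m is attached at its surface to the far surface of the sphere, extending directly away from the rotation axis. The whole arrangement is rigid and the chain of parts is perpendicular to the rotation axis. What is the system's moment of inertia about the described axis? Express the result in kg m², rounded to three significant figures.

1.57

Solid sphere: I_cm = (2/5)MR² = (2/5)(5.5)(0.35)² = 0.2695 kg m²; axis through the centre, so I = 0.2695 kg m².
Point mass: I_cm = 0; centre at d = 0.35 m, so the parallel axis theorem gives I = 0 + (1.9)(0.35)² = 0.23275 kg m².
Spherical shell: I_cm = (2/3)MR² = (2/3)(5.8)(0.074)² = 0.021174 kg m²; centre at d = 0.35 + 0.074 = 0.424 m, so the parallel axis theorem gives I = 0.021174 + (5.8)(0.424)² = 1.0639 kg m².
Total I = 0.2695 + 0.23275 + 1.0639 = 1.5661 kg m².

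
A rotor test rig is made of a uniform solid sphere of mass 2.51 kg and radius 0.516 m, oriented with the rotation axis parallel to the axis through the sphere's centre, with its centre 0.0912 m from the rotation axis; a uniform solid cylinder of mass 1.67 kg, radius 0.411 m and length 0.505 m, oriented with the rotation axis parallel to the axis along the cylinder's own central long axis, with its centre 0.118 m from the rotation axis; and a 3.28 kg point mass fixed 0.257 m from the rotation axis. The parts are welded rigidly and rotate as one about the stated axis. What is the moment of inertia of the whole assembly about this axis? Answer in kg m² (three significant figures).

Solid sphere: I_cm = (2/5)MR² = (2/5)(2.51)(0.516)² = 0.26732 kg m²; centre at d = 0.0912 m, so the parallel axis theorem gives I = 0.26732 + (2.51)(0.0912)² = 0.2882 kg m².
Solid cylinder: I_cm = (1/2)MR² = (1/2)(1.67)(0.411)² = 0.14105 kg m²; centre at d = 0.118 m, so the parallel axis theorem gives I = 0.14105 + (1.67)(0.118)² = 0.1643 kg m².
Point mass: I_cm = 0; centre at d = 0.257 m, so the parallel axis theorem gives I = 0 + (3.28)(0.257)² = 0.21664 kg m².
Total I = 0.2882 + 0.1643 + 0.21664 = 0.66914 kg m².

0.669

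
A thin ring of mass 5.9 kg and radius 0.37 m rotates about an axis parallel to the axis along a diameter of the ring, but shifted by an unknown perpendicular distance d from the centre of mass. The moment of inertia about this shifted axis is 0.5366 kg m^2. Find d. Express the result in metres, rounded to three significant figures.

About the centre-of-mass axis, I_cm = (1/2)MR² = (1/2)(5.9)(0.37)² = 0.40386 kg m^2.
Parallel axis theorem: I = I_cm + Md², so Md² = 0.5366 − 0.40386 = 0.13274 kg m^2.
d = √(0.13274 / 5.9) = 0.15 m.

0.150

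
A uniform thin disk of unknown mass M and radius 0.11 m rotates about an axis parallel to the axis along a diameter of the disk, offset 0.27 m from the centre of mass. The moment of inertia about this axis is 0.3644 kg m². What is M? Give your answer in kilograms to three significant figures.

4.80

I = I_cm + Md² = (1/4)MR² + Md² = M·[0.25·(0.11)² + (0.27)²] = M·0.075925.
So M = 0.3644 / 0.075925 = 4.7995 kg.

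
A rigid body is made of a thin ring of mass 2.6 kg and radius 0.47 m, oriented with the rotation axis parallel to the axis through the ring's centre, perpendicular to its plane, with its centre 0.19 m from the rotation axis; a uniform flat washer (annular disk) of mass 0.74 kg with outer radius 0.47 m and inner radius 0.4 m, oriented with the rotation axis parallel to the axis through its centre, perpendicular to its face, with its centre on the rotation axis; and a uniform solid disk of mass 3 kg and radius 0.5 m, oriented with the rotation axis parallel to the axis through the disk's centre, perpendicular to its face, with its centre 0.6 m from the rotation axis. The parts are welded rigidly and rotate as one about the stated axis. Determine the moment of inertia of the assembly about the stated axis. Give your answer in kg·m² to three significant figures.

2.26

Thin ring: I_cm = MR² = (2.6)(0.47)² = 0.57434 kg·m²; centre at d = 0.19 m, so the parallel axis theorem gives I = 0.57434 + (2.6)(0.19)² = 0.6682 kg·m².
Annular disk: I_cm = (1/2)M(R²+r²) = (1/2)(0.74)[(0.47)² + (0.4)²] = 0.14093 kg·m²; axis through the centre, so I = 0.14093 kg·m².
Solid disk: I_cm = (1/2)MR² = (1/2)(3)(0.5)² = 0.375 kg·m²; centre at d = 0.6 m, so the parallel axis theorem gives I = 0.375 + (3)(0.6)² = 1.455 kg·m².
Total I = 0.6682 + 0.14093 + 1.455 = 2.2641 kg·m².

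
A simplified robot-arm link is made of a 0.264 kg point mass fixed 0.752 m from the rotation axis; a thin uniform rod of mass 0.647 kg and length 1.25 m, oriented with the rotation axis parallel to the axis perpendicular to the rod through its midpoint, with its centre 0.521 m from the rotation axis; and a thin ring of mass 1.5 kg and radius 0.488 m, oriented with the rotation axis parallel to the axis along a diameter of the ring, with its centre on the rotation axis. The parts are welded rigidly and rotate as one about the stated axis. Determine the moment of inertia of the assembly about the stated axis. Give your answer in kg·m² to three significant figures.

0.588

Point mass: I_cm = 0; centre at d = 0.752 m, so I = I_cm + Md² gives I = 0 + (0.264)(0.752)² = 0.14929 kg·m².
Thin rod: I_cm = (1/12)ML² = (1/12)(0.647)(1.25)² = 0.084245 kg·m²; centre at d = 0.521 m, so I = I_cm + Md² gives I = 0.084245 + (0.647)(0.521)² = 0.25987 kg·m².
Thin ring: I_cm = (1/2)MR² = (1/2)(1.5)(0.488)² = 0.17861 kg·m²; axis through the centre, so I = 0.17861 kg·m².
Total I = 0.14929 + 0.25987 + 0.17861 = 0.58777 kg·m².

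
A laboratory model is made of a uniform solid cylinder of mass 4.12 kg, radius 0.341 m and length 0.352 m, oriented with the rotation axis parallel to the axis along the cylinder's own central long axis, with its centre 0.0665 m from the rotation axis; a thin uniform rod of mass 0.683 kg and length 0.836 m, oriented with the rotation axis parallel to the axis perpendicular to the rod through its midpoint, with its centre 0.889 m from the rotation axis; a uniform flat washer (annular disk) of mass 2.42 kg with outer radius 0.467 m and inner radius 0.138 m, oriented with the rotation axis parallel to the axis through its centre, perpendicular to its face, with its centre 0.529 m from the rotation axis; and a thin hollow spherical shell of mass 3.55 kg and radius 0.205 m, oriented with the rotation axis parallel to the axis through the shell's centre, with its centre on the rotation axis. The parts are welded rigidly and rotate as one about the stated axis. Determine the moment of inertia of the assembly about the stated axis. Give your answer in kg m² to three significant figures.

1.90

Solid cylinder: I_cm = (1/2)MR² = (1/2)(4.12)(0.341)² = 0.23954 kg m²; centre at d = 0.0665 m, so the parallel axis theorem gives I = 0.23954 + (4.12)(0.0665)² = 0.25776 kg m².
Thin rod: I_cm = (1/12)ML² = (1/12)(0.683)(0.836)² = 0.039779 kg m²; centre at d = 0.889 m, so the parallel axis theorem gives I = 0.039779 + (0.683)(0.889)² = 0.57957 kg m².
Annular disk: I_cm = (1/2)M(R²+r²) = (1/2)(2.42)[(0.467)² + (0.138)²] = 0.28693 kg m²; centre at d = 0.529 m, so the parallel axis theorem gives I = 0.28693 + (2.42)(0.529)² = 0.96415 kg m².
Spherical shell: I_cm = (2/3)MR² = (2/3)(3.55)(0.205)² = 0.099459 kg m²; axis through the centre, so I = 0.099459 kg m².
Total I = 0.25776 + 0.57957 + 0.96415 + 0.099459 = 1.9009 kg m².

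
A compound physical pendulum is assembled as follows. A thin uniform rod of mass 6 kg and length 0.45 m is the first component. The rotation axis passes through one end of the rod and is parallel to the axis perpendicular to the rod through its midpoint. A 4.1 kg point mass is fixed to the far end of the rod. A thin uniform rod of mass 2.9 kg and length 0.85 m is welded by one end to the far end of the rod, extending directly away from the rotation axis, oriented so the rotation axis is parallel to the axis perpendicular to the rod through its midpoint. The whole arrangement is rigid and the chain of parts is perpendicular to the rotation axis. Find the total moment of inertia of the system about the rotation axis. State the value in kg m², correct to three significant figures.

3.63

Thin rod: I_cm = (1/12)ML² = (1/12)(6)(0.45)² = 0.10125 kg m²; centre at d = 0.225 m, so I = I_cm + Md² gives I = 0.10125 + (6)(0.225)² = 0.405 kg m².
Point mass: I_cm = 0; centre at d = 0.225 + 0.225 = 0.45 m, so I = I_cm + Md² gives I = 0 + (4.1)(0.45)² = 0.83025 kg m².
Thin rod: I_cm = (1/12)ML² = (1/12)(2.9)(0.85)² = 0.1746 kg m²; centre at d = 0.225 + 0.225 + 0.425 = 0.875 m, so I = I_cm + Md² gives I = 0.1746 + (2.9)(0.875)² = 2.3949 kg m².
Total I = 0.405 + 0.83025 + 2.3949 = 3.6302 kg m².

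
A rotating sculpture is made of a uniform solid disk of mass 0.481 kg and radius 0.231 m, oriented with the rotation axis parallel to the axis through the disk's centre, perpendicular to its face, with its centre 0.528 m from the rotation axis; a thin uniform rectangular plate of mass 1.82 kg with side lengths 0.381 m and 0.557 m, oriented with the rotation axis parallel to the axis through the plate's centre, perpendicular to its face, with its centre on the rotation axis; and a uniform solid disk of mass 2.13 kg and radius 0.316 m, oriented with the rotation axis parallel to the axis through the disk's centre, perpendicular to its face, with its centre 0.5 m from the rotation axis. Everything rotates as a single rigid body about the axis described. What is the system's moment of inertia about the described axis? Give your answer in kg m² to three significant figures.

0.855

Solid disk: I_cm = (1/2)MR² = (1/2)(0.481)(0.231)² = 0.012833 kg m²; centre at d = 0.528 m, so I = I_cm + Md² gives I = 0.012833 + (0.481)(0.528)² = 0.14693 kg m².
Rectangular plate: I_cm = (1/12)M(a²+b²) = (1/12)(1.82)[(0.381)² + (0.557)²] = 0.069071 kg m²; axis through the centre, so I = 0.069071 kg m².
Solid disk: I_cm = (1/2)MR² = (1/2)(2.13)(0.316)² = 0.10635 kg m²; centre at d = 0.5 m, so I = I_cm + Md² gives I = 0.10635 + (2.13)(0.5)² = 0.63885 kg m².
Total I = 0.14693 + 0.069071 + 0.63885 = 0.85485 kg m².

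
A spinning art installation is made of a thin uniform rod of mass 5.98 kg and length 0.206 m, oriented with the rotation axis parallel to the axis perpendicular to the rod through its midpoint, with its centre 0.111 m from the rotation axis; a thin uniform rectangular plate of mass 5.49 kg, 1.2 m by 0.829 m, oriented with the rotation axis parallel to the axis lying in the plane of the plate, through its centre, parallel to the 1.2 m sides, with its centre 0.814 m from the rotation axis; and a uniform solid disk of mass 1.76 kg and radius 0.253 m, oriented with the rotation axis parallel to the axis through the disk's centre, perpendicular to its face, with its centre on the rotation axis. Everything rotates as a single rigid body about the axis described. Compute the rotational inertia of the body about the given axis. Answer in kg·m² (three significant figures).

Thin rod: I_cm = (1/12)ML² = (1/12)(5.98)(0.206)² = 0.021147 kg·m²; centre at d = 0.111 m, so the parallel axis theorem gives I = 0.021147 + (5.98)(0.111)² = 0.094827 kg·m².
Rectangular plate: I_cm = (1/12)Mb² = (1/12)(5.49)(0.829)² = 0.31441 kg·m²; centre at d = 0.814 m, so the parallel axis theorem gives I = 0.31441 + (5.49)(0.814)² = 3.9521 kg·m².
Solid disk: I_cm = (1/2)MR² = (1/2)(1.76)(0.253)² = 0.056328 kg·m²; axis through the centre, so I = 0.056328 kg·m².
Total I = 0.094827 + 3.9521 + 0.056328 = 4.1032 kg·m².

4.10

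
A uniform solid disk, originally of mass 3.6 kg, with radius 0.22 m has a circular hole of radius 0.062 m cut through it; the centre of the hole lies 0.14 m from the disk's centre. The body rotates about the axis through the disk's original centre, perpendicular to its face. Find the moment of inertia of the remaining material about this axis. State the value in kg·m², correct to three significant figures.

0.0810

Unpierced body about its centre: I₀ = (1/2)MR² = (1/2)(3.6)(0.22)² = 0.08712 kg·m².
The removed disk has mass m = M·(r/R)² = (3.6)(0.062/0.22)² = 0.28592 kg (same uniform areal density).
Its moment of inertia about the rotation axis (parallel-axis theorem): I_hole = (1/2)mr² + md² = (1/2)(0.28592)(0.062)² + (0.28592)(0.14)² = 0.0061535 kg·m².
Treating the hole as negative mass, I = I₀ − I_hole = 0.08712 − 0.0061535 = 0.080966 kg·m².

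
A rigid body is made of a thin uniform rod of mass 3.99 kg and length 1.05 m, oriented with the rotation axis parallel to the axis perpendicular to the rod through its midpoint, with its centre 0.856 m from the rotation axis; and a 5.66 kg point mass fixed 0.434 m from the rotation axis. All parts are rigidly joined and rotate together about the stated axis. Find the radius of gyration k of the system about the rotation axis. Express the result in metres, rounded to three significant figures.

Thin rod: I_cm = (1/12)ML² = (1/12)(3.99)(1.05)² = 0.36658 kg m^2; centre at d = 0.856 m, so the parallel axis theorem gives I = 0.36658 + (3.99)(0.856)² = 3.2902 kg m^2.
Point mass: I_cm = 0; centre at d = 0.434 m, so the parallel axis theorem gives I = 0 + (5.66)(0.434)² = 1.0661 kg m^2.
Total I = 4.3563 kg m^2; total mass M = 9.65 kg.
k = √(I/M) = √(4.3563/9.65) = 0.67188 m.

0.672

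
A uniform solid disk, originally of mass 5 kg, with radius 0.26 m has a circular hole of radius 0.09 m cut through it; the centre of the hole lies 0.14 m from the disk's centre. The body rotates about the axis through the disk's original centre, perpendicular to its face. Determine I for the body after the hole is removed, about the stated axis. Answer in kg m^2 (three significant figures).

0.155

Unpierced body about its centre: I₀ = (1/2)MR² = (1/2)(5)(0.26)² = 0.169 kg m^2.
The removed disk has mass m = M·(r/R)² = (5)(0.09/0.26)² = 0.59911 kg (same uniform areal density).
Its moment of inertia about the rotation axis (parallel-axis theorem): I_hole = (1/2)mr² + md² = (1/2)(0.59911)(0.09)² + (0.59911)(0.14)² = 0.014169 kg m^2.
Treating the hole as negative mass, I = I₀ − I_hole = 0.169 − 0.014169 = 0.15483 kg m^2.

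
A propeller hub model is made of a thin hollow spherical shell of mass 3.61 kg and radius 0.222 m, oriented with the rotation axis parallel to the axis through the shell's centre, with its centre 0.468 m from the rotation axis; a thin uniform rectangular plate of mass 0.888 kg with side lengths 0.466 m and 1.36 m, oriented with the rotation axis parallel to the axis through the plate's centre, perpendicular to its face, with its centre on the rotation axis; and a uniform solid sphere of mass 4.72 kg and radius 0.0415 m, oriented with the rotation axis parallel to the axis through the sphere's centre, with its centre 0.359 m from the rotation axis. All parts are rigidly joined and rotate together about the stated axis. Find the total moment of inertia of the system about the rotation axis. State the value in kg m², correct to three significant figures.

Spherical shell: I_cm = (2/3)MR² = (2/3)(3.61)(0.222)² = 0.11861 kg m²; centre at d = 0.468 m, so I = I_cm + Md² gives I = 0.11861 + (3.61)(0.468)² = 0.90929 kg m².
Rectangular plate: I_cm = (1/12)M(a²+b²) = (1/12)(0.888)[(0.466)² + (1.36)²] = 0.15294 kg m²; axis through the centre, so I = 0.15294 kg m².
Solid sphere: I_cm = (2/5)MR² = (2/5)(4.72)(0.0415)² = 0.0032516 kg m²; centre at d = 0.359 m, so I = I_cm + Md² gives I = 0.0032516 + (4.72)(0.359)² = 0.61157 kg m².
Total I = 0.90929 + 0.15294 + 0.61157 = 1.6738 kg m².

1.67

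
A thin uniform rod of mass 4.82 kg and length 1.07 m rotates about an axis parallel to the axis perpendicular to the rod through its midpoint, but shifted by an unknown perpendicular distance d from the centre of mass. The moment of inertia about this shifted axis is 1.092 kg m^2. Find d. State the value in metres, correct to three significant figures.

About the centre-of-mass axis, I_cm = (1/12)ML² = (1/12)(4.82)(1.07)² = 0.45987 kg m^2.
Parallel axis theorem: I = I_cm + Md², so Md² = 1.092 − 0.45987 = 0.63213 kg m^2.
d = √(0.63213 / 4.82) = 0.36214 m.

0.362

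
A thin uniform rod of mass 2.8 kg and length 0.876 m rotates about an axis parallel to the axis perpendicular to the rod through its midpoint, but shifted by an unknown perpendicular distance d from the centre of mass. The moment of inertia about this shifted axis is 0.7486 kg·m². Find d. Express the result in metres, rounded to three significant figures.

About the centre-of-mass axis, I_cm = (1/12)ML² = (1/12)(2.8)(0.876)² = 0.17905 kg·m².
Parallel axis theorem: I = I_cm + Md², so Md² = 0.7486 − 0.17905 = 0.56955 kg·m².
d = √(0.56955 / 2.8) = 0.45101 m.

0.451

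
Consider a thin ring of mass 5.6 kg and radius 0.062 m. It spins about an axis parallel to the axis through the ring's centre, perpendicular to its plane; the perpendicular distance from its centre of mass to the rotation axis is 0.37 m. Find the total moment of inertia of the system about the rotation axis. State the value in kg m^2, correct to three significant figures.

0.788

I_cm = MR² = (5.6)(0.062)² = 0.021526 kg m^2; centre at d = 0.37 m, so I = I_cm + Md² gives I = 0.021526 + (5.6)(0.37)² = 0.78817 kg m^2.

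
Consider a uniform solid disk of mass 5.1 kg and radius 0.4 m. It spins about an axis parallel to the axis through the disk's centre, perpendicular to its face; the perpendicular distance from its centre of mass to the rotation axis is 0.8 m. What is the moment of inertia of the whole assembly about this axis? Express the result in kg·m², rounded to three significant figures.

I_cm = (1/2)MR² = (1/2)(5.1)(0.4)² = 0.408 kg·m²; centre at d = 0.8 m, so the parallel axis theorem gives I = 0.408 + (5.1)(0.8)² = 3.672 kg·m².

3.67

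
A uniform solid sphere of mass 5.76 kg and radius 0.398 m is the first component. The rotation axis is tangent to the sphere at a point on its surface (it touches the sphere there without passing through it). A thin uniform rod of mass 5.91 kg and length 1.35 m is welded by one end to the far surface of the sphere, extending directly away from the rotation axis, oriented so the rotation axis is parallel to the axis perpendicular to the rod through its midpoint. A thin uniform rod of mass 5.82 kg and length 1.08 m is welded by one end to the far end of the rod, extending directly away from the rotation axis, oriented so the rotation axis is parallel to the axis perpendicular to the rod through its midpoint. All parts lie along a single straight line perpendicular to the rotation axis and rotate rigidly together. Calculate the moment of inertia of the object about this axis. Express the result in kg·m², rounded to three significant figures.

57.5

Solid sphere: I_cm = (2/5)MR² = (2/5)(5.76)(0.398)² = 0.36496 kg·m²; centre at d = 0.398 m, so the parallel axis theorem gives I = 0.36496 + (5.76)(0.398)² = 1.2774 kg·m².
Thin rod: I_cm = (1/12)ML² = (1/12)(5.91)(1.35)² = 0.89758 kg·m²; centre at d = 0.398 + 0.398 + 0.675 = 1.471 m, so the parallel axis theorem gives I = 0.89758 + (5.91)(1.471)² = 13.686 kg·m².
Thin rod: I_cm = (1/12)ML² = (1/12)(5.82)(1.08)² = 0.5657 kg·m²; centre at d = 0.398 + 0.398 + 0.675 + 0.675 + 0.54 = 2.686 m, so the parallel axis theorem gives I = 0.5657 + (5.82)(2.686)² = 42.555 kg·m².
Total I = 1.2774 + 13.686 + 42.555 = 57.518 kg·m².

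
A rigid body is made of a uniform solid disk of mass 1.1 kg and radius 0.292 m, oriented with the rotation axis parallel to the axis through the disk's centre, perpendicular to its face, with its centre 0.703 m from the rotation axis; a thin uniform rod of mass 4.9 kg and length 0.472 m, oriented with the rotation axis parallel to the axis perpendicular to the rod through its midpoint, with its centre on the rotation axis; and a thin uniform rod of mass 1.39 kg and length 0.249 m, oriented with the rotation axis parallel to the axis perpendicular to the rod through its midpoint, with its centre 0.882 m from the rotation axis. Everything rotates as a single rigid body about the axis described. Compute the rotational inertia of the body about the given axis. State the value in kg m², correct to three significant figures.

Solid disk: I_cm = (1/2)MR² = (1/2)(1.1)(0.292)² = 0.046895 kg m²; centre at d = 0.703 m, so the parallel axis theorem gives I = 0.046895 + (1.1)(0.703)² = 0.59053 kg m².
Thin rod: I_cm = (1/12)ML² = (1/12)(4.9)(0.472)² = 0.09097 kg m²; axis through the centre, so I = 0.09097 kg m².
Thin rod: I_cm = (1/12)ML² = (1/12)(1.39)(0.249)² = 0.0071818 kg m²; centre at d = 0.882 m, so the parallel axis theorem gives I = 0.0071818 + (1.39)(0.882)² = 1.0885 kg m².
Total I = 0.59053 + 0.09097 + 1.0885 = 1.77 kg m².

1.77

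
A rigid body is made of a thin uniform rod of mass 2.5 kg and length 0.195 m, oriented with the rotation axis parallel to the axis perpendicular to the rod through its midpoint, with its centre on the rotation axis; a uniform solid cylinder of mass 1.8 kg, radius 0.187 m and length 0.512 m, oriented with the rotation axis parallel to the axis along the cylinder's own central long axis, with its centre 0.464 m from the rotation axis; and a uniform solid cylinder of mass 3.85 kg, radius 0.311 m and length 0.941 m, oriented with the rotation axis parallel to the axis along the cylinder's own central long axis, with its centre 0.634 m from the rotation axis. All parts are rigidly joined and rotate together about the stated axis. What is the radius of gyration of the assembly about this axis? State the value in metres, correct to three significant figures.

0.515

Thin rod: I_cm = (1/12)ML² = (1/12)(2.5)(0.195)² = 0.0079219 kg m²; axis through the centre, so I = 0.0079219 kg m².
Solid cylinder: I_cm = (1/2)MR² = (1/2)(1.8)(0.187)² = 0.031472 kg m²; centre at d = 0.464 m, so I = I_cm + Md² gives I = 0.031472 + (1.8)(0.464)² = 0.419 kg m².
Solid cylinder: I_cm = (1/2)MR² = (1/2)(3.85)(0.311)² = 0.18619 kg m²; centre at d = 0.634 m, so I = I_cm + Md² gives I = 0.18619 + (3.85)(0.634)² = 1.7337 kg m².
Total I = 2.1606 kg m²; total mass M = 8.15 kg.
k = √(I/M) = √(2.1606/8.15) = 0.51489 m.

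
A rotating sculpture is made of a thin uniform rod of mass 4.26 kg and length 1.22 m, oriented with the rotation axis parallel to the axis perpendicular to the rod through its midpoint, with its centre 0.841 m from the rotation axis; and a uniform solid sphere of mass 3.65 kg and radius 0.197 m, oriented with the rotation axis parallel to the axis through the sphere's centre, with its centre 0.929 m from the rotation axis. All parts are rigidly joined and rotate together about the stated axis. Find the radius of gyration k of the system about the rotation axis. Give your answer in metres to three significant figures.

0.924

Thin rod: I_cm = (1/12)ML² = (1/12)(4.26)(1.22)² = 0.52838 kg m^2; centre at d = 0.841 m, so I = I_cm + Md² gives I = 0.52838 + (4.26)(0.841)² = 3.5414 kg m^2.
Solid sphere: I_cm = (2/5)MR² = (2/5)(3.65)(0.197)² = 0.056661 kg m^2; centre at d = 0.929 m, so I = I_cm + Md² gives I = 0.056661 + (3.65)(0.929)² = 3.2068 kg m^2.
Total I = 6.7482 kg m^2; total mass M = 7.91 kg.
k = √(I/M) = √(6.7482/7.91) = 0.92364 m.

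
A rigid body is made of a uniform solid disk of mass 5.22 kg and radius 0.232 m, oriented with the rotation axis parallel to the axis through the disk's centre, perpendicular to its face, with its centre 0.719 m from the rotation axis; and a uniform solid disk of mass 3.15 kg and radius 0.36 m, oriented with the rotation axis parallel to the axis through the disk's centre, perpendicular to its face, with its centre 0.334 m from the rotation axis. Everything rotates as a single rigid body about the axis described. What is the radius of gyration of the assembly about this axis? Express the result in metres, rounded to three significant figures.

0.637

Solid disk: I_cm = (1/2)MR² = (1/2)(5.22)(0.232)² = 0.14048 kg m^2; centre at d = 0.719 m, so I = I_cm + Md² gives I = 0.14048 + (5.22)(0.719)² = 2.839 kg m^2.
Solid disk: I_cm = (1/2)MR² = (1/2)(3.15)(0.36)² = 0.20412 kg m^2; centre at d = 0.334 m, so I = I_cm + Md² gives I = 0.20412 + (3.15)(0.334)² = 0.55552 kg m^2.
Total I = 3.3945 kg m^2; total mass M = 8.37 kg.
k = √(I/M) = √(3.3945/8.37) = 0.63684 m.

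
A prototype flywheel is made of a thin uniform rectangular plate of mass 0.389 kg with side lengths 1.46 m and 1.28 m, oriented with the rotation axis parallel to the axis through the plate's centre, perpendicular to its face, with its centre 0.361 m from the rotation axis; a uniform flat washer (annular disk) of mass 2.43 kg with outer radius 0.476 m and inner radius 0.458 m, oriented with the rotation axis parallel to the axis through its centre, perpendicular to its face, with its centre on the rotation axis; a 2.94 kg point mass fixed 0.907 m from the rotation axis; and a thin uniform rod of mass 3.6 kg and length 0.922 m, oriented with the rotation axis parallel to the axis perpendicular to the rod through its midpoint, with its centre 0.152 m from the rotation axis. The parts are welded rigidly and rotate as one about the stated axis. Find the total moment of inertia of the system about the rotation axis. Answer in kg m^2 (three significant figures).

Rectangular plate: I_cm = (1/12)M(a²+b²) = (1/12)(0.389)[(1.46)² + (1.28)²] = 0.12221 kg m^2; centre at d = 0.361 m, so the parallel axis theorem gives I = 0.12221 + (0.389)(0.361)² = 0.17291 kg m^2.
Annular disk: I_cm = (1/2)M(R²+r²) = (1/2)(2.43)[(0.476)² + (0.458)²] = 0.53015 kg m^2; axis through the centre, so I = 0.53015 kg m^2.
Point mass: I_cm = 0; centre at d = 0.907 m, so the parallel axis theorem gives I = 0 + (2.94)(0.907)² = 2.4186 kg m^2.
Thin rod: I_cm = (1/12)ML² = (1/12)(3.6)(0.922)² = 0.25503 kg m^2; centre at d = 0.152 m, so the parallel axis theorem gives I = 0.25503 + (3.6)(0.152)² = 0.3382 kg m^2.
Total I = 0.17291 + 0.53015 + 2.4186 + 0.3382 = 3.4598 kg m^2.

3.46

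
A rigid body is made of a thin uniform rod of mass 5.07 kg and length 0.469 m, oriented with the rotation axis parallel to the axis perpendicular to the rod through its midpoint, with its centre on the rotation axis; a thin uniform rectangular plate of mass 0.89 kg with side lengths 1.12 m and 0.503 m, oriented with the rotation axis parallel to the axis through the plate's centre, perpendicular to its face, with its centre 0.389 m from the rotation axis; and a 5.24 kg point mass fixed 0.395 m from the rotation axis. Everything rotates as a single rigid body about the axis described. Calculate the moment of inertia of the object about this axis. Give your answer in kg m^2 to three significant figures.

1.16

Thin rod: I_cm = (1/12)ML² = (1/12)(5.07)(0.469)² = 0.092934 kg m^2; axis through the centre, so I = 0.092934 kg m^2.
Rectangular plate: I_cm = (1/12)M(a²+b²) = (1/12)(0.89)[(1.12)² + (0.503)²] = 0.1118 kg m^2; centre at d = 0.389 m, so the parallel axis theorem gives I = 0.1118 + (0.89)(0.389)² = 0.24648 kg m^2.
Point mass: I_cm = 0; centre at d = 0.395 m, so the parallel axis theorem gives I = 0 + (5.24)(0.395)² = 0.81757 kg m^2.
Total I = 0.092934 + 0.24648 + 0.81757 = 1.157 kg m^2.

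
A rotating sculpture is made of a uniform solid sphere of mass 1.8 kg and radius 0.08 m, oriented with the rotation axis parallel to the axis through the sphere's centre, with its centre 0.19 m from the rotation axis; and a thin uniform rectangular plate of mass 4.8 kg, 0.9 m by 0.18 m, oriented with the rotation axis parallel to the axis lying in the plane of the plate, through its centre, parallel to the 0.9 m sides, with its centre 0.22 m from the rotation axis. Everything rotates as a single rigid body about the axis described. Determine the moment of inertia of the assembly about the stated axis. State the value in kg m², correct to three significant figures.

0.315

Solid sphere: I_cm = (2/5)MR² = (2/5)(1.8)(0.08)² = 0.004608 kg m²; centre at d = 0.19 m, so I = I_cm + Md² gives I = 0.004608 + (1.8)(0.19)² = 0.069588 kg m².
Rectangular plate: I_cm = (1/12)Mb² = (1/12)(4.8)(0.18)² = 0.01296 kg m²; centre at d = 0.22 m, so I = I_cm + Md² gives I = 0.01296 + (4.8)(0.22)² = 0.24528 kg m².
Total I = 0.069588 + 0.24528 = 0.31487 kg m².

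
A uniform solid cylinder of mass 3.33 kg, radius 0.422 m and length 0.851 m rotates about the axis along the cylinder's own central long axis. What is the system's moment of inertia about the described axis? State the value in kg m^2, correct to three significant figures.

I_cm = (1/2)MR² = (1/2)(3.33)(0.422)² = 0.29651 kg m^2; axis through the centre, so I = 0.29651 kg m^2.

0.297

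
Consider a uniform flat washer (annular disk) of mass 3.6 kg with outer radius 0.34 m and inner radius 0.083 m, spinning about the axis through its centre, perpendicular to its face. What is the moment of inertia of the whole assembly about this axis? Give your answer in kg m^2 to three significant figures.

I_cm = (1/2)M(R²+r²) = (1/2)(3.6)[(0.34)² + (0.083)²] = 0.22048 kg m^2; axis through the centre, so I = 0.22048 kg m^2.

0.220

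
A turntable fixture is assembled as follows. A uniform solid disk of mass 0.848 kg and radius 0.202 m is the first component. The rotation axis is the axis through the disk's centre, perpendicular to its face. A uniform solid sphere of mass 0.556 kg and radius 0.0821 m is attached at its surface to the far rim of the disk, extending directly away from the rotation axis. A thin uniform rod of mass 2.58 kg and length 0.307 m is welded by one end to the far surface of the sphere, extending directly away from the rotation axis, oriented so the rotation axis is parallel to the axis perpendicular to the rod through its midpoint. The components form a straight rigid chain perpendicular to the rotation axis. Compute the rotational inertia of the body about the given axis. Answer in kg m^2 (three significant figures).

Solid disk: I_cm = (1/2)MR² = (1/2)(0.848)(0.202)² = 0.017301 kg m^2; axis through the centre, so I = 0.017301 kg m^2.
Solid sphere: I_cm = (2/5)MR² = (2/5)(0.556)(0.0821)² = 0.0014991 kg m^2; centre at d = 0.202 + 0.0821 = 0.2841 m, so I = I_cm + Md² gives I = 0.0014991 + (0.556)(0.2841)² = 0.046375 kg m^2.
Thin rod: I_cm = (1/12)ML² = (1/12)(2.58)(0.307)² = 0.020264 kg m^2; centre at d = 0.202 + 0.0821 + 0.0821 + 0.1535 = 0.5197 m, so I = I_cm + Md² gives I = 0.020264 + (2.58)(0.5197)² = 0.71709 kg m^2.
Total I = 0.017301 + 0.046375 + 0.71709 = 0.78077 kg m^2.

0.781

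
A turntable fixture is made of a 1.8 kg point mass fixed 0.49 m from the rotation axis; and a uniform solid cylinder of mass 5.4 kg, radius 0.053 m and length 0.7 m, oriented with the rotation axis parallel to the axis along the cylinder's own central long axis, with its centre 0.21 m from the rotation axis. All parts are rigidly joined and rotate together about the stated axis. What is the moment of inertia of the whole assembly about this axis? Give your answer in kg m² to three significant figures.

Point mass: I_cm = 0; centre at d = 0.49 m, so I = I_cm + Md² gives I = 0 + (1.8)(0.49)² = 0.43218 kg m².
Solid cylinder: I_cm = (1/2)MR² = (1/2)(5.4)(0.053)² = 0.0075843 kg m²; centre at d = 0.21 m, so I = I_cm + Md² gives I = 0.0075843 + (5.4)(0.21)² = 0.24572 kg m².
Total I = 0.43218 + 0.24572 = 0.6779 kg m².

0.678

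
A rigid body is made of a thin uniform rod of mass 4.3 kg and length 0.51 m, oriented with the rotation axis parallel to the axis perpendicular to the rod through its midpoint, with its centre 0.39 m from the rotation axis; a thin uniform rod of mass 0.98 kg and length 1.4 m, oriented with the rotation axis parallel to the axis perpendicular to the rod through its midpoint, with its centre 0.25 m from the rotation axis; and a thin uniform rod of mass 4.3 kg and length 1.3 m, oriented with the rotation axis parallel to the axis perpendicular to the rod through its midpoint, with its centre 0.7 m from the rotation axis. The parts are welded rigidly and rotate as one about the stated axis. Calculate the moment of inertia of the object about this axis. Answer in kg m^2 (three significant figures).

3.68

Thin rod: I_cm = (1/12)ML² = (1/12)(4.3)(0.51)² = 0.093202 kg m^2; centre at d = 0.39 m, so the parallel axis theorem gives I = 0.093202 + (4.3)(0.39)² = 0.74723 kg m^2.
Thin rod: I_cm = (1/12)ML² = (1/12)(0.98)(1.4)² = 0.16007 kg m^2; centre at d = 0.25 m, so the parallel axis theorem gives I = 0.16007 + (0.98)(0.25)² = 0.22132 kg m^2.
Thin rod: I_cm = (1/12)ML² = (1/12)(4.3)(1.3)² = 0.60558 kg m^2; centre at d = 0.7 m, so the parallel axis theorem gives I = 0.60558 + (4.3)(0.7)² = 2.7126 kg m^2.
Total I = 0.74723 + 0.22132 + 2.7126 = 3.6811 kg m^2.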